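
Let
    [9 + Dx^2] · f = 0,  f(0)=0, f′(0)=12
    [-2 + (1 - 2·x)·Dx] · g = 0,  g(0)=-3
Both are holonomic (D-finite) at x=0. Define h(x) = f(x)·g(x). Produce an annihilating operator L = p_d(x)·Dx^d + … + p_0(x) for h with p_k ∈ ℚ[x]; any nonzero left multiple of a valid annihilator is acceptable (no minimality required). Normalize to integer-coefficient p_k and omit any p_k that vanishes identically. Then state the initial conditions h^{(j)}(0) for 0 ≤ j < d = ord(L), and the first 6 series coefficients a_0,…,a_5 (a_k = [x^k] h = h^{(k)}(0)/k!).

L = (-9 + 18·x) + 4·Dx + (-1 + 2·x)·Dx^2  (order 2).
h: a_k = 0, -36, -72, -90, -180, -3843/10, …
ICs: h(0) = 0, h′(0) = -36.

f: a_k = 0, 12, 0, -18, 0, 81/10, …
g: a_k = -3, -6, -12, -24, -48, -96, …
h₀=f·g: eliminate ⇒ L₀, order ≤ 2·1.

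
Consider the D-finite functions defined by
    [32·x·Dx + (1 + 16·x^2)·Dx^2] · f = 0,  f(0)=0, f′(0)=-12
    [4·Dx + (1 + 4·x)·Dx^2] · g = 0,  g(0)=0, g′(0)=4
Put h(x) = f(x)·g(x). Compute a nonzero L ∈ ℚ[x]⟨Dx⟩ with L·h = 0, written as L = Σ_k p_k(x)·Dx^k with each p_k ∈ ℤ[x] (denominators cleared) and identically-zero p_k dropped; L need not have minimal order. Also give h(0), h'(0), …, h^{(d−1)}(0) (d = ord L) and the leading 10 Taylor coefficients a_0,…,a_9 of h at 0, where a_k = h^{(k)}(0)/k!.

L = (1536 + 11264·x + 81920·x^2 + 638976·x^3 + 1966080·x^4 + 3407872·x^5 + 4194304·x^7)·Dx + (288 + 7936·x + 78848·x^2 + 495616·x^3 + 2228224·x^4 + 6094848·x^5 + 9175040·x^6 + 3145728·x^7 + 14680064·x^8)·Dx^2 + (48 + 1024·x + 12288·x^2 + 79872·x^3 + 368640·x^4 + 1277952·x^5 + 3145728·x^6 + 4718592·x^7 + 3145728·x^8 + 8388608·x^9)·Dx^3 + (5 + 72·x + 592·x^2 + 3584·x^3 + 16896·x^4 + 61440·x^5 + 172032·x^6 + 393216·x^7 + 589824·x^8 + 524288·x^9 + 1048576·x^10)·Dx^4  (order 4).
h: a_k = 0, 0, -48, 96, 0, 256, -53248/15, 45056/5, 0, 3964928/105, …
ICs: h(0) = 0, h′(0) = 0, h′′(0) = -96, h′′′(0) = 576.

f: a_k = 0, -12, 0, 64, 0, -3072/5, 0, 49152/7, 0, -262144/3, …
g: a_k = 0, 4, -8, 64/3, -64, 1024/5, -2048/3, 16384/7, -8192, 262144/9, …
Sym-product of L_f,L_g gives L₀ (≤ ord 4).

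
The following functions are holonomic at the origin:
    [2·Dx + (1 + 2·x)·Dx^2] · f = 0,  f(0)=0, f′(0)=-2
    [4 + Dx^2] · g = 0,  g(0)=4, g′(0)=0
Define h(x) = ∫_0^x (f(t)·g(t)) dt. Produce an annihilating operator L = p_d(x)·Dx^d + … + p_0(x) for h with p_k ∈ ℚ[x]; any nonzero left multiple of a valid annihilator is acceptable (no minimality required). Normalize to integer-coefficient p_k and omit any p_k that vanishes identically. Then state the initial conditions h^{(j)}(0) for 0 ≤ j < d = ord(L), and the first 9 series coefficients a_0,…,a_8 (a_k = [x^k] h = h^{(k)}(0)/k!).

L = (-48 + 192·x + 1216·x^2 + 2048·x^3 + 1024·x^4)·Dx + (32 + 320·x + 768·x^2 + 512·x^3)·Dx^2 + (160·x + 672·x^2 + 1024·x^3 + 512·x^4)·Dx^3 + (8 + 80·x + 192·x^2 + 128·x^3)·Dx^4 + (3 + 28·x + 92·x^2 + 128·x^3 + 64·x^4)·Dx^5  (order 5).
h: a_k = 0, 0, -4, 8/3, 4/3, 0, -8/5, 16/7, -124/35, …
ICs: h(0) = 0, h′(0) = 0, h′′(0) = -8, h′′′(0) = 16, h′′′′(0) = 32.

f: a_k = 0, -2, 2, -8/3, 4, -32/5, 32/3, -128/7, 32, …
g: a_k = 4, 0, -8, 0, 8/3, 0, -16/45, 0, 8/315, …
Product ⇒ symmetric product L₀, ord ≤ 4.
∫: right-multiply L₀ by Dx.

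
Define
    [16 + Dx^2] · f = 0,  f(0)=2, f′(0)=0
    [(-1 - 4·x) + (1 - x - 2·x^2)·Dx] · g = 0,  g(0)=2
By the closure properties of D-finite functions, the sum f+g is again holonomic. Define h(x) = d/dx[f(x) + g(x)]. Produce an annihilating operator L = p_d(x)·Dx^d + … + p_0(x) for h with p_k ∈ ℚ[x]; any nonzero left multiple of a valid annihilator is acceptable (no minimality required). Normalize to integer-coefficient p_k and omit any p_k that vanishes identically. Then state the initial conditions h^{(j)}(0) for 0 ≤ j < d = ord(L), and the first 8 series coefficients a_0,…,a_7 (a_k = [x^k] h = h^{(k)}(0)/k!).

L = (2880 + 9600·x + 20736·x^2 + 7680·x^3 + 15360·x^4 + 18432·x^5 + 12288·x^6) + (-368 - 1040·x + 2400·x^2 + 2048·x^3 - 2560·x^4 + 1536·x^5 + 7168·x^6 + 4096·x^7)·Dx + (180 + 600·x + 1296·x^2 + 480·x^3 + 960·x^4 + 1152·x^5 + 768·x^6)·Dx^2 + (-23 - 65·x + 150·x^2 + 128·x^3 - 160·x^4 + 96·x^5 + 448·x^6 + 256·x^7)·Dx^3  (order 3).
h: a_k = 2, -20, 30, 520/3, 210, 6716/15, 1190, 870032/315, …
ICs: h(0) = 2, h′(0) = -20, h′′(0) = 60.

f: a_k = 2, 0, -16, 0, 64/3, 0, -512/45, 0, …
g: a_k = 2, 2, 6, 10, 22, 42, 86, 170, …
f+g: L₀ = lclm(L_f,L_g), ord ≤ 2+1.
h₀' ⇒ L via d/dx closure of L₀.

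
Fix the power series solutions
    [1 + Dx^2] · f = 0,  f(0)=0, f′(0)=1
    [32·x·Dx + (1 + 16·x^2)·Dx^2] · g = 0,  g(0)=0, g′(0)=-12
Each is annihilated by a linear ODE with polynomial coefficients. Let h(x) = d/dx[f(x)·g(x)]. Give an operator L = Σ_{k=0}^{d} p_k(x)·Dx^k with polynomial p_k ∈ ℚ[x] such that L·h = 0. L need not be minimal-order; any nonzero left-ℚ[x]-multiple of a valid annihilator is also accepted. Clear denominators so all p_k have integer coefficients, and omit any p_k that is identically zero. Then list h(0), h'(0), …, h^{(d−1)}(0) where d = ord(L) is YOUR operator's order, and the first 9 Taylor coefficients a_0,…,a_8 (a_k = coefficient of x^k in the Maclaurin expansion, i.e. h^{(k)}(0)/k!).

f: a_k = 0, 1, 0, -1/6, 0, 1/120, 0, -1/5040, 0, …
g: a_k = 0, -12, 0, 64, 0, -3072/5, 0, 49152/7, 0, …
Product ⇒ symmetric product L₀, ord ≤ 4.
h₀' ⇒ L via d/dx closure of L₀.
L = (209105 + 6893664·x^2 + 261353216·x^4 + 52248576·x^6 - 2162688·x^8 - 60817408·x^10 + 16777216·x^12) + (108608·x + 9933824·x^3 + 133857280·x^5 + 44564480·x^7 + 20971520·x^9 + 67108864·x^11)·Dx + (210210 + 6980800·x^2 + 263314944·x^4 + 66224128·x^6 + 4063232·x^8 - 54525952·x^10 + 33554432·x^12)·Dx^2 + (108608·x + 9933824·x^3 + 133857280·x^5 + 44564480·x^7 + 20971520·x^9 + 67108864·x^11)·Dx^3 + (1105 + 87136·x^2 + 1961728·x^4 + 13975552·x^6 + 6225920·x^8 + 6291456·x^10 + 16777216·x^12)·Dx^4  (order 4).
h: a_k = 0, -24, 0, 264, 0, -3751, 0, 284986/5, 0, …
ICs: h(0) = 0, h′(0) = -24, h′′(0) = 0, h′′′(0) = 1584.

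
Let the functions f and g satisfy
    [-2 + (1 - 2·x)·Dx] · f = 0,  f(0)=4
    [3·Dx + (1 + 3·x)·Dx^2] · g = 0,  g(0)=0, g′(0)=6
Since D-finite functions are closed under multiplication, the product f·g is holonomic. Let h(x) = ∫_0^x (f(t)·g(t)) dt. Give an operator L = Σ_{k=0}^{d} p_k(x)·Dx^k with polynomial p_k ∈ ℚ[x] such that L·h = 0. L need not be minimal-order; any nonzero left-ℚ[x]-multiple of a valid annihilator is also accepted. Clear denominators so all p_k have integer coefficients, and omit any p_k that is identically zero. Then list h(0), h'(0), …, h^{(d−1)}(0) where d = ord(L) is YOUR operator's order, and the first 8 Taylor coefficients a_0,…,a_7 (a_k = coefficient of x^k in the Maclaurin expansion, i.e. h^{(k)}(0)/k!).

L = 6·Dx + (1 + 18·x)·Dx^2 + (-1 - x + 6·x^2)·Dx^3  (order 3).
h: a_k = 0, 0, 12, 4, 24, 6, 374/5, -372/35, …
ICs: h(0) = 0, h′(0) = 0, h′′(0) = 24.

f: a_k = 4, 8, 16, 32, 64, 128, 256, 512, …
g: a_k = 0, 6, -9, 18, -81/2, 486/5, -243, 4374/7, …
h₀=f·g: eliminate ⇒ L₀, order ≤ 1·2.
∫: right-multiply L₀ by Dx.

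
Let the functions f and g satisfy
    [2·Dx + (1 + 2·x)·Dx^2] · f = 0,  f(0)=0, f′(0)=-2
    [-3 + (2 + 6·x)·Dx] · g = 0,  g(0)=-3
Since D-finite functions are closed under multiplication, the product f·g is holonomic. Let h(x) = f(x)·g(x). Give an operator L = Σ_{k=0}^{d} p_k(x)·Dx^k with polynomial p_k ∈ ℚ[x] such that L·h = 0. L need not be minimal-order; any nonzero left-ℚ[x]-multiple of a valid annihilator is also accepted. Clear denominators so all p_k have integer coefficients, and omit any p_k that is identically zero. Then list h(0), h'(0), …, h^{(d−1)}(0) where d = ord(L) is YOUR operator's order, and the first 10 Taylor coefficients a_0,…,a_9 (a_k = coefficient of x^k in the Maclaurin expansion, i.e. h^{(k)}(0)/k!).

L = (15 + 18·x) + (-4 - 12·x)·Dx + (4 + 32·x + 84·x^2 + 72·x^3)·Dx^2  (order 2).
h: a_k = 0, 6, 3, -31/4, 135/8, -11811/320, 52897/640, -3402537/17920, 16018701/35840, -370196803/344064, …
ICs: h(0) = 0, h′(0) = 6.

f: a_k = 0, -2, 2, -8/3, 4, -32/5, 32/3, -128/7, 32, -512/9, …
g: a_k = -3, -9/2, 27/8, -81/16, 1215/128, -5103/256, 45927/1024, -216513/2048, 8444007/32768, -42220035/65536, …
f·g: L₀ = L_f ⊗_s L_g, ord ≤ 2·1.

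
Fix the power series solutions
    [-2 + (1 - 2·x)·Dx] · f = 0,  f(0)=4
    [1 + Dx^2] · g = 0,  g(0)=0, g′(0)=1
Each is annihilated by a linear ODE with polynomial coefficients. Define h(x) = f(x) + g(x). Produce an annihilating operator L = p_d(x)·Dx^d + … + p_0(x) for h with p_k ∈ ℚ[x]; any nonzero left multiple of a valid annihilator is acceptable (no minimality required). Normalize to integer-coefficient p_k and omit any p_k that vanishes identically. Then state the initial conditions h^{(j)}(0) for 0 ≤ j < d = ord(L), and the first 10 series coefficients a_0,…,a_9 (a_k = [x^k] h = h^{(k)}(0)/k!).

f: a_k = 4, 8, 16, 32, 64, 128, 256, 512, 1024, 2048, …
g: a_k = 0, 1, 0, -1/6, 0, 1/120, 0, -1/5040, 0, 1/362880, …
h₀=f+g: left-lcm gives L₀, ord ≤ 3.
L = (50 - 8·x + 8·x^2) + (-9 + 22·x - 12·x^2 + 8·x^3)·Dx + (50 - 8·x + 8·x^2)·Dx^2 + (-9 + 22·x - 12·x^2 + 8·x^3)·Dx^3  (order 3).
h: a_k = 4, 9, 16, 191/6, 64, 15361/120, 256, 2580479/5040, 1024, 743178241/362880, …
ICs: h(0) = 4, h′(0) = 9, h′′(0) = 32.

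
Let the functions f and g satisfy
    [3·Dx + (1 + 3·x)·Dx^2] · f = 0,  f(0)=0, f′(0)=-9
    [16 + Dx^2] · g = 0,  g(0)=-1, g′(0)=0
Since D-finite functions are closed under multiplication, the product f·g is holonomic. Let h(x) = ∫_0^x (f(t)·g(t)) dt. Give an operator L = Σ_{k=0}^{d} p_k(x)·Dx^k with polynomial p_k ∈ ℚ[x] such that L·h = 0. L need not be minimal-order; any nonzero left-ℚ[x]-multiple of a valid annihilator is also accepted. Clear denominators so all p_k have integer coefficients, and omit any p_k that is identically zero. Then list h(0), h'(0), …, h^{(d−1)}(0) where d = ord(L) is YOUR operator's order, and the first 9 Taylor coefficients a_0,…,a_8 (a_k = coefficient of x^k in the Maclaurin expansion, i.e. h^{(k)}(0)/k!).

L = (2272 + 127488·x + 781056·x^2 + 1769472·x^3 + 1327104·x^4)·Dx + (4416 + 50112·x + 165888·x^2 + 165888·x^3)·Dx^2 + (1022 + 19392·x + 102816·x^2 + 221184·x^3 + 165888·x^4)·Dx^3 + (276 + 3132·x + 10368·x^2 + 10368·x^3)·Dx^4 + (55 + 714·x + 3375·x^2 + 6912·x^3 + 5184·x^4)·Dx^5  (order 5).
h: a_k = 0, 0, 9/2, -9/2, -45/4, 189/20, 43/10, -45/14, 269/280, …
ICs: h(0) = 0, h′(0) = 0, h′′(0) = 9, h′′′(0) = -27, h′′′′(0) = -270.

f: a_k = 0, -9, 27/2, -27, 243/4, -729/5, 729/2, -6561/7, 19683/8, …
g: a_k = -1, 0, 8, 0, -32/3, 0, 256/45, 0, -512/315, …
h₀=f·g: eliminate ⇒ L₀, order ≤ 2·2.
h=∫₀ˣh₀: take L = L₀·Dx.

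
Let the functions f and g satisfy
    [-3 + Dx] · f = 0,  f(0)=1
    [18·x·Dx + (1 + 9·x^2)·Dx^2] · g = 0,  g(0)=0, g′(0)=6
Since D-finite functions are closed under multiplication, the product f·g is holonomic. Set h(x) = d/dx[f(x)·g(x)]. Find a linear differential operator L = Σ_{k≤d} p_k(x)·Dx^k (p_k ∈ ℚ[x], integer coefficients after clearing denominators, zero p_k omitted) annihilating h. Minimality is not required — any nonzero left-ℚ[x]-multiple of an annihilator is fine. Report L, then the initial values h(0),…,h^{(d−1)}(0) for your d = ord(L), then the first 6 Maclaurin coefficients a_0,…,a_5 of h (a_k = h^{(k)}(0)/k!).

L = (9 + 135·x - 243·x^2 + 243·x^3) + (-54·x + 108·x^2 - 162·x^3)·Dx + (-1 + 3·x - 9·x^2 + 27·x^3)·Dx^2  (order 2).
h: a_k = 6, 36, 27, -108, 729/4, 2673/2, …
ICs: h(0) = 6, h′(0) = 36.

f: a_k = 1, 3, 9/2, 9/2, 27/8, 81/40, …
g: a_k = 0, 6, 0, -18, 0, 486/5, …
h₀=f·g: eliminate ⇒ L₀, order ≤ 1·2.
Differentiate: ansatz ord ≤ ord L₀ ⇒ L.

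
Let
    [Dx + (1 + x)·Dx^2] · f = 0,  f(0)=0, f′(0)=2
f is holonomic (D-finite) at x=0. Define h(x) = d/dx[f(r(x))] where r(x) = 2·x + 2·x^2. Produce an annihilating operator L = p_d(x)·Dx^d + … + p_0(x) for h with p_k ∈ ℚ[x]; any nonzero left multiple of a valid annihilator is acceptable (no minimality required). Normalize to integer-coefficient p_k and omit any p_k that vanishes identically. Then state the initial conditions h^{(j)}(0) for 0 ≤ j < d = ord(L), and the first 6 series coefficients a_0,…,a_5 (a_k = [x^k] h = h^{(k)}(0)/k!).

L = (4·x + 4·x^2) + (1 + 4·x + 6·x^2 + 4·x^3)·Dx  (order 1).
h: a_k = 4, 0, -8, 16, -16, 0, …
ICs: h(0) = 4.

f: a_k = 0, 2, -1, 2/3, -1/2, 2/5, …
h₀=f(r): pull back L_f along r ⇒ L₀.
h=h₀': d/dx-closure on L₀ ⇒ L.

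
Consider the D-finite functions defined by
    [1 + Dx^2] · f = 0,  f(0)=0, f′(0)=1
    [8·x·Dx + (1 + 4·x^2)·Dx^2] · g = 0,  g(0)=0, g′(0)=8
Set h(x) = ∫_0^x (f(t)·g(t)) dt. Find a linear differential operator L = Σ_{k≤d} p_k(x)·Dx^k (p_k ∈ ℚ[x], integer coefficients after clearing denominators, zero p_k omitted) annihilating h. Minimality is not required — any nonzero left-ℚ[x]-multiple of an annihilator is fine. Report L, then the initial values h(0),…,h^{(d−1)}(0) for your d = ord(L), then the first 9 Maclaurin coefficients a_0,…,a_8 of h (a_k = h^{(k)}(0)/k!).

L = (85 + 944·x^2 + 416·x^4 + 256·x^6 + 256·x^8)·Dx + (144·x + 704·x^3 + 768·x^5 + 1024·x^7)·Dx^2 + (90 + 992·x^2 + 576·x^4 + 512·x^6 + 512·x^8)·Dx^3 + (144·x + 704·x^3 + 768·x^5 + 1024·x^7)·Dx^4 + (5 + 48·x^2 + 160·x^4 + 256·x^6 + 256·x^8)·Dx^5  (order 5).
h: a_k = 0, 0, 0, 8/3, 0, -12/5, 0, 247/63, 0, …
ICs: h(0) = 0, h′(0) = 0, h′′(0) = 0, h′′′(0) = 16, h′′′′(0) = 0.

f: a_k = 0, 1, 0, -1/6, 0, 1/120, 0, -1/5040, 0, …
g: a_k = 0, 8, 0, -32/3, 0, 128/5, 0, -512/7, 0, …
h₀=f·g: eliminate ⇒ L₀, order ≤ 2·2.
h=∫h₀ ⇒ L = L₀·Dx.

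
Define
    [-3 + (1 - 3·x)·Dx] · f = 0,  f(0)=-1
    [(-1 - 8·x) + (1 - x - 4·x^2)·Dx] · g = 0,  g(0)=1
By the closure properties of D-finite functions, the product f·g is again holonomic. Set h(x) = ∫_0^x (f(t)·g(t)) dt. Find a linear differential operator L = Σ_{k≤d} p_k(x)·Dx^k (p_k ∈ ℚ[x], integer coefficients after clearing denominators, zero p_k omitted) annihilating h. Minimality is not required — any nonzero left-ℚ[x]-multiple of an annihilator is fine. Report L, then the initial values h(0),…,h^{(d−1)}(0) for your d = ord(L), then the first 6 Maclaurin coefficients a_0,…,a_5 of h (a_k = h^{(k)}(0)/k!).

f: a_k = -1, -3, -9, -27, -81, -243, …
g: a_k = 1, 1, 5, 9, 29, 65, …
Sym-product of L_f,L_g gives L₀ (≤ ord 1).
Integrate: L := L₀·Dx.
L = (-4 - 2·x + 36·x^2)·Dx + (1 - 4·x - x^2 + 12·x^3)·Dx^2  (order 2).
h: a_k = 0, -1, -2, -17/3, -15, -209/5, …
ICs: h(0) = 0, h′(0) = -1.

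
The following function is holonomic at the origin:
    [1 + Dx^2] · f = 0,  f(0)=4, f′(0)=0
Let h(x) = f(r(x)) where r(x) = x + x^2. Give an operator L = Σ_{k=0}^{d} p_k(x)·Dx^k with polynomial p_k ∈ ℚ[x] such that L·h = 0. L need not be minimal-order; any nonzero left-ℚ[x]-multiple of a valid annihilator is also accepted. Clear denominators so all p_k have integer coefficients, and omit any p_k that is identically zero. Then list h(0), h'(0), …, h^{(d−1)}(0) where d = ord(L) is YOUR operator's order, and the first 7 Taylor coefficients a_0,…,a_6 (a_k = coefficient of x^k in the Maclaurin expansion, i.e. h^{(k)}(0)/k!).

f: a_k = 4, 0, -2, 0, 1/6, 0, -1/180, …
f∘r: x↦r, Dx↦Dx/r' in L_f ⇒ L₀.
L = (1 + 6·x + 12·x^2 + 8·x^3) - 2·Dx + (1 + 2·x)·Dx^2  (order 2).
h: a_k = 4, 0, -2, -4, -11/6, 2/3, 179/180, …
ICs: h(0) = 4, h′(0) = 0.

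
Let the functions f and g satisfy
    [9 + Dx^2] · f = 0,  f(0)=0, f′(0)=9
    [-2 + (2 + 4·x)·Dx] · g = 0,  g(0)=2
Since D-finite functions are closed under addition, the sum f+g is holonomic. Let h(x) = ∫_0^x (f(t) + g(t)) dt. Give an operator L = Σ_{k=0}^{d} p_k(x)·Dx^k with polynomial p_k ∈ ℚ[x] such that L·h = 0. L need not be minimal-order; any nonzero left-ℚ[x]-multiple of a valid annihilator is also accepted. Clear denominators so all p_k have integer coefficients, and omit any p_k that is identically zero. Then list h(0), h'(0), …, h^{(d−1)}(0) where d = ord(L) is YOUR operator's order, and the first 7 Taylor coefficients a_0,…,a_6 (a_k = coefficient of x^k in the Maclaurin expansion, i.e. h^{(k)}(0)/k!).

L = (-54 - 162·x - 162·x^2)·Dx + (36 + 234·x + 486·x^2 + 324·x^3)·Dx^2 + (-6 - 18·x - 18·x^2)·Dx^3 + (4 + 26·x + 54·x^2 + 36·x^3)·Dx^4  (order 4).
h: a_k = 0, 2, 11/2, -1/3, -25/8, -1/4, 313/240, …
ICs: h(0) = 0, h′(0) = 2, h′′(0) = 11, h′′′(0) = -2.

f: a_k = 0, 9, 0, -27/2, 0, 243/40, 0, …
g: a_k = 2, 2, -1, 1, -5/4, 7/4, -21/8, …
h₀=f+g: left-lcm gives L₀, ord ≤ 3.
h=∫₀ˣh₀: take L = L₀·Dx.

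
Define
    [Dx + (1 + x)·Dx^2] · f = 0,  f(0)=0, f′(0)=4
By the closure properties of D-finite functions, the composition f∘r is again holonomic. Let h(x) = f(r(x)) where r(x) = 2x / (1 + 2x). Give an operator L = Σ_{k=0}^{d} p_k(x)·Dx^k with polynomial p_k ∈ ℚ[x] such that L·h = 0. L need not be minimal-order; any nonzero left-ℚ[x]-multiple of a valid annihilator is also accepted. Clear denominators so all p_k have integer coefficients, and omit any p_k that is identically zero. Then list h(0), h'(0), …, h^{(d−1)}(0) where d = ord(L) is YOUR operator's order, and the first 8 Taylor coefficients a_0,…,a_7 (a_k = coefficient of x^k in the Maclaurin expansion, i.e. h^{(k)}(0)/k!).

f: a_k = 0, 4, -2, 4/3, -1, 4/5, -2/3, 4/7, …
h₀=f(r): pull back L_f along r ⇒ L₀.
L = (6 + 16·x)·Dx + (1 + 6·x + 8·x^2)·Dx^2  (order 2).
h: a_k = 0, 8, -24, 224/3, -240, 3968/5, -2688, 65024/7, …
ICs: h(0) = 0, h′(0) = 8.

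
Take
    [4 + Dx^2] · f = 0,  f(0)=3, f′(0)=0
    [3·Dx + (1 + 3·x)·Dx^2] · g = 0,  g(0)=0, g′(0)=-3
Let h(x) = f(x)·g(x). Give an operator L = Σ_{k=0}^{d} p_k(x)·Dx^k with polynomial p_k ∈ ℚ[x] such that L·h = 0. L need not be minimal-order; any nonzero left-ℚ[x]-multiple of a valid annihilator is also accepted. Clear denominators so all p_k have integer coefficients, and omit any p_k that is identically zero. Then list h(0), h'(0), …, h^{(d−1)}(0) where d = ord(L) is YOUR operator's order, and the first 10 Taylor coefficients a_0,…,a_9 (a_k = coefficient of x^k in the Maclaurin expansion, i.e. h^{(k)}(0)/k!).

L = (-1112 - 1248·x + 7344·x^2 + 27648·x^3 + 20736·x^4) + (-48 + 2160·x + 10368·x^2 + 10368·x^3)·Dx + (-250 + 240·x + 4968·x^2 + 13824·x^3 + 10368·x^4)·Dx^2 + (-12 + 540·x + 2592·x^2 + 2592·x^3)·Dx^3 + (7 + 138·x + 783·x^2 + 1728·x^3 + 1296·x^4)·Dx^4  (order 4).
h: a_k = 0, -9, 27/2, -9, 135/4, -489/5, 252, -23201/35, 70827/40, -33469/7, …
ICs: h(0) = 0, h′(0) = -9, h′′(0) = 27, h′′′(0) = -54.

f: a_k = 3, 0, -6, 0, 2, 0, -4/15, 0, 2/105, 0, …
g: a_k = 0, -3, 9/2, -9, 81/4, -243/5, 243/2, -2187/7, 6561/8, -2187, …
L₀ := L_f ⊗_s L_g (sym. prod.), ord ≤ 4.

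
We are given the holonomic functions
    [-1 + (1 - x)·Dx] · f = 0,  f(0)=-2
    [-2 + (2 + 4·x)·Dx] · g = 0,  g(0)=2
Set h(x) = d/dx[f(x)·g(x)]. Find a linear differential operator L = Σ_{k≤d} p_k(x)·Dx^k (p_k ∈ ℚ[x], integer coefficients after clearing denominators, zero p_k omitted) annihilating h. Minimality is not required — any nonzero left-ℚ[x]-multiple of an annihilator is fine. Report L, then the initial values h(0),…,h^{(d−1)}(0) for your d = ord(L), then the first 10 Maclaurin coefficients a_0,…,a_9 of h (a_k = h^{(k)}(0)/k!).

f: a_k = -2, -2, -2, -2, -2, -2, -2, -2, -2, -2, …
g: a_k = 2, 2, -1, 1, -5/4, 7/4, -21/8, 33/8, -429/64, 715/64, …
f·g: L₀ = L_f ⊗_s L_g, ord ≤ 1·1.
Derive L from L₀ (diff closure).
L = (3 + 12·x + 3·x^2) + (-2 - 3·x + 3·x^2 + 2·x^3)·Dx  (order 1).
h: a_k = -8, -12, -24, -22, -45, -45/2, -84, 45/4, -3015/16, 5455/32, …
ICs: h(0) = -8.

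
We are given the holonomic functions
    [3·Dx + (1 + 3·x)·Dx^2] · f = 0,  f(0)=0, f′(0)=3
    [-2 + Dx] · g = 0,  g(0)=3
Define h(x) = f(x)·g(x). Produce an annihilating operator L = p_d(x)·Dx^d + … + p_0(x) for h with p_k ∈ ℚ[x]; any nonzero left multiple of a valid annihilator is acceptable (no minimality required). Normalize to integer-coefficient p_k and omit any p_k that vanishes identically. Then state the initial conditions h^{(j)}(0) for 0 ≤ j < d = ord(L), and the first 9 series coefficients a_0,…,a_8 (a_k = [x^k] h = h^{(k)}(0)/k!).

L = (-2 + 12·x) + (-1 - 12·x)·Dx + (1 + 3·x)·Dx^2  (order 2).
h: a_k = 0, 9, 9/2, 18, -87/4, 663/10, -165, 15193/35, -46187/40, …
ICs: h(0) = 0, h′(0) = 9.

f: a_k = 0, 3, -9/2, 9, -81/4, 243/5, -243/2, 2187/7, -6561/8, …
g: a_k = 3, 6, 6, 4, 2, 4/5, 4/15, 8/105, 2/105, …
L₀ := L_f ⊗_s L_g (sym. prod.), ord ≤ 2.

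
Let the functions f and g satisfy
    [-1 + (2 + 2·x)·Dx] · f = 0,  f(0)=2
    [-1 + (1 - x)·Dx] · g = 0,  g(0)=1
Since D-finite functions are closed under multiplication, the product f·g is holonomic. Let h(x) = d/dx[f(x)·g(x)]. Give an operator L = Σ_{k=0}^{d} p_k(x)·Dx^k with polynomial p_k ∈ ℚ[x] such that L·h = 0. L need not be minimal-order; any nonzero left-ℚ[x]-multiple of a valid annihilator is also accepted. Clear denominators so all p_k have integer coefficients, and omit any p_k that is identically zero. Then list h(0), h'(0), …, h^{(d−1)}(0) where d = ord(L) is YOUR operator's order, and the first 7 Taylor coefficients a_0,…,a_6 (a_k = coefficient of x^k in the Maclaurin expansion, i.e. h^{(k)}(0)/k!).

L = (11 + 18·x + 3·x^2) + (-6 - 2·x + 6·x^2 + 2·x^3)·Dx  (order 1).
h: a_k = 3, 11/2, 69/8, 179/16, 1825/128, 4317/256, 20377/1024, …
ICs: h(0) = 3.

f: a_k = 2, 1, -1/4, 1/8, -5/64, 7/128, -21/512, …
g: a_k = 1, 1, 1, 1, 1, 1, 1, …
h₀=f·g: eliminate ⇒ L₀, order ≤ 1·1.
h₀' ⇒ L via d/dx closure of L₀.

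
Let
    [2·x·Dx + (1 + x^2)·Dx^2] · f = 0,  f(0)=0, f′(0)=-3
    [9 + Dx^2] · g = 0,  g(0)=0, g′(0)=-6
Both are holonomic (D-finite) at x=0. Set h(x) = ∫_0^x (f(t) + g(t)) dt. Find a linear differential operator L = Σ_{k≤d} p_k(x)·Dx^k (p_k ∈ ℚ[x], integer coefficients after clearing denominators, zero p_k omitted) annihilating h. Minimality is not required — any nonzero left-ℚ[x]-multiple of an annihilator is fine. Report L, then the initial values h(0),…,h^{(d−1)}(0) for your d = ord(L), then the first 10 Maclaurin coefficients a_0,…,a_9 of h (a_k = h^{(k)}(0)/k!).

L = (-54·x + 540·x^3 + 162·x^5)·Dx^2 + (63 + 279·x^2 + 297·x^4 + 81·x^6)·Dx^3 + (-6·x + 60·x^3 + 18·x^5)·Dx^4 + (7 + 31·x^2 + 33·x^4 + 9·x^6)·Dx^5  (order 5).
h: a_k = 0, 0, -9/2, 0, 5/2, 0, -31/40, 0, 363/2240, 0, …
ICs: h(0) = 0, h′(0) = 0, h′′(0) = -9, h′′′(0) = 0, h′′′′(0) = 60.

f: a_k = 0, -3, 0, 1, 0, -3/5, 0, 3/7, 0, -1/3, …
g: a_k = 0, -6, 0, 9, 0, -81/20, 0, 243/280, 0, -243/2240, …
f+g: L₀ = lclm(L_f,L_g), ord ≤ 2+2.
h=∫₀ˣh₀: take L = L₀·Dx.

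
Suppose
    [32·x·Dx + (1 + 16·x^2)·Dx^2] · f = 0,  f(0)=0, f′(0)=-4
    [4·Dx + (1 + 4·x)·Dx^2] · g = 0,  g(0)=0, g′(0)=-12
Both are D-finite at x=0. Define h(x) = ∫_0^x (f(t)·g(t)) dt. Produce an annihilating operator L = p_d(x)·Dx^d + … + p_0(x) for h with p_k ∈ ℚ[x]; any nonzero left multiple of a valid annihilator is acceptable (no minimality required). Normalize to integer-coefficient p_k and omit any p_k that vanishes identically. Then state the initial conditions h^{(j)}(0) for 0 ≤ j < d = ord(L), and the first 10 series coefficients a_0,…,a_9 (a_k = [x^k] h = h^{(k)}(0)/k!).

L = (1536 + 11264·x + 81920·x^2 + 638976·x^3 + 1966080·x^4 + 3407872·x^5 + 4194304·x^7)·Dx^2 + (288 + 7936·x + 78848·x^2 + 495616·x^3 + 2228224·x^4 + 6094848·x^5 + 9175040·x^6 + 3145728·x^7 + 14680064·x^8)·Dx^3 + (48 + 1024·x + 12288·x^2 + 79872·x^3 + 368640·x^4 + 1277952·x^5 + 3145728·x^6 + 4718592·x^7 + 3145728·x^8 + 8388608·x^9)·Dx^4 + (5 + 72·x + 592·x^2 + 3584·x^3 + 16896·x^4 + 61440·x^5 + 172032·x^6 + 393216·x^7 + 589824·x^8 + 524288·x^9 + 1048576·x^10)·Dx^5  (order 5).
h: a_k = 0, 0, 0, 16, -24, 0, -128/3, 53248/105, -5632/5, 0, …
ICs: h(0) = 0, h′(0) = 0, h′′(0) = 0, h′′′(0) = 96, h′′′′(0) = -576.

f: a_k = 0, -4, 0, 64/3, 0, -1024/5, 0, 16384/7, 0, -262144/9, …
g: a_k = 0, -12, 24, -64, 192, -3072/5, 2048, -49152/7, 24576, -262144/3, …
Product ⇒ symmetric product L₀, ord ≤ 4.
h=∫h₀ ⇒ L = L₀·Dx.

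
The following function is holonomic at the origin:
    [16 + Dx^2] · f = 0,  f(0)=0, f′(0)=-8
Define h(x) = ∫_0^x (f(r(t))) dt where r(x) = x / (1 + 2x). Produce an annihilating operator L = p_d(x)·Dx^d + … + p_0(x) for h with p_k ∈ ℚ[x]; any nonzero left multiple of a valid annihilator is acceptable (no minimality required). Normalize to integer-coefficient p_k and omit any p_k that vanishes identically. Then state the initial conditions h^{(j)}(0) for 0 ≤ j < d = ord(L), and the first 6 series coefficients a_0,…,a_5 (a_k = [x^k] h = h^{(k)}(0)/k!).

L = 16·Dx + (4 + 24·x + 48·x^2 + 32·x^3)·Dx^2 + (1 + 8·x + 24·x^2 + 32·x^3 + 16·x^4)·Dx^3  (order 3).
h: a_k = 0, 0, -4, 16/3, -8/3, -64/5, …
ICs: h(0) = 0, h′(0) = 0, h′′(0) = -8.

f: a_k = 0, -8, 0, 64/3, 0, -256/15, …
f∘r: x↦r, Dx↦Dx/r' in L_f ⇒ L₀.
h=∫h₀ ⇒ L = L₀·Dx.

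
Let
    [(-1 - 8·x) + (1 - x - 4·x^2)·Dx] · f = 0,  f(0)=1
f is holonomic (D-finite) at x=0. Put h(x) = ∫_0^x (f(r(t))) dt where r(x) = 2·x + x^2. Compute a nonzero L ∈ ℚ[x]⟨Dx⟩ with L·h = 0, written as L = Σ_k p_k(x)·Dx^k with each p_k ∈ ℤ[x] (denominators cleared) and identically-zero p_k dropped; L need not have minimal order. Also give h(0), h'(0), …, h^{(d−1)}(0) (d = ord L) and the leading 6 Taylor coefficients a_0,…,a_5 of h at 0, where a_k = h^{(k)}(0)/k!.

f: a_k = 1, 1, 5, 9, 29, 65, …
Substitute x→r, Dx→(1/r')Dx; clear ⇒ L₀.
h=∫₀ˣh₀: take L = L₀·Dx.
L = (2 + 34·x + 48·x^2 + 16·x^3)·Dx + (-1 + 2·x + 17·x^2 + 16·x^3 + 4·x^4)·Dx^2  (order 2).
h: a_k = 0, 1, 1, 7, 23, 577/5, …
ICs: h(0) = 0, h′(0) = 1.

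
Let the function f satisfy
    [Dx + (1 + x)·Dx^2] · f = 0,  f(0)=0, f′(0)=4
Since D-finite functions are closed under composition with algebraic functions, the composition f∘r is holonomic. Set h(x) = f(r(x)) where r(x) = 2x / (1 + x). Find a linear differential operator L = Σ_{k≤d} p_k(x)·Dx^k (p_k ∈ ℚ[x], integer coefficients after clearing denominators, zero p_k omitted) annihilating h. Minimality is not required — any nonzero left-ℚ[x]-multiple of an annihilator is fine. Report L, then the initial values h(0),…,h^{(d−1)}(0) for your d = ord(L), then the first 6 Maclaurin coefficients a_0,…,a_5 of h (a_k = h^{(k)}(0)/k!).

f: a_k = 0, 4, -2, 4/3, -1, 4/5, …
Substitute x→r, Dx→(1/r')Dx; clear ⇒ L₀.
L = (4 + 6·x)·Dx + (1 + 4·x + 3·x^2)·Dx^2  (order 2).
h: a_k = 0, 8, -16, 104/3, -80, 968/5, …
ICs: h(0) = 0, h′(0) = 8.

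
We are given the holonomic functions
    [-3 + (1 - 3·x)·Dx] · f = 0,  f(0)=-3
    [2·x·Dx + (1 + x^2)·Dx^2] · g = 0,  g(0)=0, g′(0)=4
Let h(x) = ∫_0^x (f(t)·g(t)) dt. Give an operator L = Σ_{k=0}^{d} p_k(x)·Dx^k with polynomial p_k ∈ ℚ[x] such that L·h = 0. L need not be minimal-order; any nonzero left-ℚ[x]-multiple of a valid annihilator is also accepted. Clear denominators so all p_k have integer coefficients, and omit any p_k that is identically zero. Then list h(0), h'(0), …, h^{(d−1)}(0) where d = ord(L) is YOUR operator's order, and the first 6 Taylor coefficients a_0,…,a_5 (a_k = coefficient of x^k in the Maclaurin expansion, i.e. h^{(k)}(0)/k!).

f: a_k = -3, -9, -27, -81, -243, -729, …
g: a_k = 0, 4, 0, -4/3, 0, 4/5, …
L₀ := L_f ⊗_s L_g (sym. prod.), ord ≤ 2.
h=∫₀ˣh₀: take L = L₀·Dx.
L = 6·x·Dx + (6 - 2·x + 12·x^2)·Dx^2 + (-1 + 3·x - x^2 + 3·x^3)·Dx^3  (order 3).
h: a_k = 0, 0, -6, -12, -26, -312/5, …
ICs: h(0) = 0, h′(0) = 0, h′′(0) = -12.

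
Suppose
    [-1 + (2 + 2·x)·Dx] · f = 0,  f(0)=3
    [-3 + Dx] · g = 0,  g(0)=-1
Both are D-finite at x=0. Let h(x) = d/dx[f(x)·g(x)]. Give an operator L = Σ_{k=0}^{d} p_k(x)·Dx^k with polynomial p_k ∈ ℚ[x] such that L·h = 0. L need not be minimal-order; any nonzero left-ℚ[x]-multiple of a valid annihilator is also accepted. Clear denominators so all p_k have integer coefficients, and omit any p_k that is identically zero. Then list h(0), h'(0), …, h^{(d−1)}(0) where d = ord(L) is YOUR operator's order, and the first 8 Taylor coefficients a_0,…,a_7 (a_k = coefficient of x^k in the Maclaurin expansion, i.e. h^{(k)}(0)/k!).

f: a_k = 3, 3/2, -3/8, 3/16, -15/128, 21/256, -63/1024, 99/2048, …
g: a_k = -1, -3, -9/2, -9/2, -27/8, -81/40, -81/80, -243/560, …
f·g: L₀ = L_f ⊗_s L_g, ord ≤ 1·1.
h₀' ⇒ L via d/dx closure of L₀.
L = (47 + 84·x + 36·x^2) + (-14 - 26·x - 12·x^2)·Dx  (order 1).
h: a_k = -21/2, -141/4, -927/16, -2001/32, -12831/256, -81567/2560, -171999/10240, -154269/20480, …
ICs: h(0) = -21/2.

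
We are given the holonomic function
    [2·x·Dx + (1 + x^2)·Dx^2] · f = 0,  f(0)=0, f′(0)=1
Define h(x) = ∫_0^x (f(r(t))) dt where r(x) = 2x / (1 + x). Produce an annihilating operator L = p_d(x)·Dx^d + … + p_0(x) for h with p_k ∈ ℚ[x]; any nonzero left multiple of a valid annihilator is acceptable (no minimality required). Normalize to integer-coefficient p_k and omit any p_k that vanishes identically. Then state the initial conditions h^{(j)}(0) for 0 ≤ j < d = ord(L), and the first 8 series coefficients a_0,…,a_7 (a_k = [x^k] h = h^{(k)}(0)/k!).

f: a_k = 0, 1, 0, -1/3, 0, 1/5, 0, -1/7, …
f∘r: x↦r, Dx↦Dx/r' in L_f ⇒ L₀.
h=∫₀ˣh₀: take L = L₀·Dx.
L = (2 + 10·x)·Dx^2 + (1 + 2·x + 5·x^2)·Dx^3  (order 3).
h: a_k = 0, 0, 1, -2/3, -1/6, 6/5, -19/15, -22/21, …
ICs: h(0) = 0, h′(0) = 0, h′′(0) = 2.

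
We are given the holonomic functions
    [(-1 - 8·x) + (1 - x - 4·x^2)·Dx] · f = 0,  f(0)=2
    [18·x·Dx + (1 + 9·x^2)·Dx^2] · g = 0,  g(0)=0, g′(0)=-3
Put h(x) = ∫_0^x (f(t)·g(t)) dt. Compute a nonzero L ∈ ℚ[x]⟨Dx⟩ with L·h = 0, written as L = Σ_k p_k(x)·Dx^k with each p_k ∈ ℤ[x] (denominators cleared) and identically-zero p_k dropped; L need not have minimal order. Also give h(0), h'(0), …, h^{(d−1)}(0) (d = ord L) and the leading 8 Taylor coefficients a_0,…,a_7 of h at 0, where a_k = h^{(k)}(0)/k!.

f: a_k = 2, 2, 10, 18, 58, 130, 362, 882, …
g: a_k = 0, -3, 0, 9, 0, -243/5, 0, 2187/7, …
Sym-product of L_f,L_g gives L₀ (≤ ord 2).
∫: right-multiply L₀ by Dx.
L = (8 + 18·x + 216·x^2)·Dx + (2 - 2·x + 36·x^2 + 216·x^3)·Dx^2 + (-1 + x - 5·x^2 + 9·x^3 + 36·x^4)·Dx^3  (order 3).
h: a_k = 0, 0, -3, -2, -3, -36/5, -151/5, -1626/35, …
ICs: h(0) = 0, h′(0) = 0, h′′(0) = -6.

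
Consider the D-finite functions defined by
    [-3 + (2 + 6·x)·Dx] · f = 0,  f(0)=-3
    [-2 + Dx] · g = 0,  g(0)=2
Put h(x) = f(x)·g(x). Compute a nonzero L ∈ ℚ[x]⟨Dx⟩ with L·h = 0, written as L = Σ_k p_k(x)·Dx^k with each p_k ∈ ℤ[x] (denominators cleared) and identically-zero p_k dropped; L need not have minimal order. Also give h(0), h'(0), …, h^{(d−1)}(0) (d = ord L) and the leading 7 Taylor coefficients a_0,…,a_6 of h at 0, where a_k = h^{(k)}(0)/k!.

f: a_k = -3, -9/2, 27/8, -81/16, 1215/128, -5103/256, 45927/1024, …
g: a_k = 2, 4, 4, 8/3, 4/3, 8/15, 8/45, …
Sym-product of L_f,L_g gives L₀ (≤ ord 1).
L = (-7 - 12·x) + (2 + 6·x)·Dx  (order 1).
h: a_k = -6, -21, -93/4, -181/8, -241/64, -13279/640, 276497/7680, …
ICs: h(0) = -6.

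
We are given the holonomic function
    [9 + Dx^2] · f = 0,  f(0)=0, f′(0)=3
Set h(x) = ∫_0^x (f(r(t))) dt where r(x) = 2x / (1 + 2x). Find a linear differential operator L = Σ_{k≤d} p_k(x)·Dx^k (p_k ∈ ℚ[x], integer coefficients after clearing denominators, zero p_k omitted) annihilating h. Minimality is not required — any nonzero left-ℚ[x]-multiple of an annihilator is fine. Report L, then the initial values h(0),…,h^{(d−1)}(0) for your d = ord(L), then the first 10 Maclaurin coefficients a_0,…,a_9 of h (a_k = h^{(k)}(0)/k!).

f: a_k = 0, 3, 0, -9/2, 0, 81/40, 0, -243/560, 0, 243/4480, …
f∘r: x↦r, Dx↦Dx/r' in L_f ⇒ L₀.
h=∫h₀ ⇒ L = L₀·Dx.
L = 36·Dx + (4 + 24·x + 48·x^2 + 32·x^3)·Dx^2 + (1 + 8·x + 24·x^2 + 32·x^3 + 16·x^4)·Dx^3  (order 3).
h: a_k = 0, 0, 3, -4, -3, 168/5, -586/5, 2040/7, -19353/35, 10096/15, …
ICs: h(0) = 0, h′(0) = 0, h′′(0) = 6.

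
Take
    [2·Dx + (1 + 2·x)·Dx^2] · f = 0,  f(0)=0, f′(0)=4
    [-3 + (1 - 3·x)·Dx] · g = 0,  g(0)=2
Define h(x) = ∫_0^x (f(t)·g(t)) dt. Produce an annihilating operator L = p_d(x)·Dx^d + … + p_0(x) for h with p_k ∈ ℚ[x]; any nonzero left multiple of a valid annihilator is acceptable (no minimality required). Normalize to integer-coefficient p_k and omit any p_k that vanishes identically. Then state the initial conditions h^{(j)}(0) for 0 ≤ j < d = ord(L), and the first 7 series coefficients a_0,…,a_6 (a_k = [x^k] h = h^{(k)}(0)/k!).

L = 6·Dx + (4 + 18·x)·Dx^2 + (-1 + x + 6·x^2)·Dx^3  (order 3).
h: a_k = 0, 0, 4, 16/3, 44/3, 32, 1264/15, …
ICs: h(0) = 0, h′(0) = 0, h′′(0) = 8.

f: a_k = 0, 4, -4, 16/3, -8, 64/5, -64/3, …
g: a_k = 2, 6, 18, 54, 162, 486, 1458, …
Product ⇒ symmetric product L₀, ord ≤ 2.
h=∫h₀ ⇒ L = L₀·Dx.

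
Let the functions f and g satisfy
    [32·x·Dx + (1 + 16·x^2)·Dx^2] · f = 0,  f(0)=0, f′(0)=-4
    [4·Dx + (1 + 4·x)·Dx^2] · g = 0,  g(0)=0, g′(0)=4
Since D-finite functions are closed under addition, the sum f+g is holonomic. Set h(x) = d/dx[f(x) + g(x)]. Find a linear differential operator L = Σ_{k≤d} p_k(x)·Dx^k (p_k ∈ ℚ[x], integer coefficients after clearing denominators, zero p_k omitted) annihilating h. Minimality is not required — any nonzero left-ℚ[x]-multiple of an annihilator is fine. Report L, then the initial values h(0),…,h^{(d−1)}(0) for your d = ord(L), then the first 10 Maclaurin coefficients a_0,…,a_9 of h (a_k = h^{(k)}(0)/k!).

f: a_k = 0, -4, 0, 64/3, 0, -1024/5, 0, 16384/7, 0, -262144/9, …
g: a_k = 0, 4, -8, 64/3, -64, 1024/5, -2048/3, 16384/7, -8192, 262144/9, …
f+g: L₀ = lclm(L_f,L_g), ord ≤ 2+2.
h=h₀': d/dx-closure on L₀ ⇒ L.
L = (-32 - 384·x + 1536·x^2 + 2048·x^3) + (-16 - 64·x + 3072·x^3 + 4096·x^4)·Dx + (-1 + 4·x + 32·x^2 + 128·x^3 + 768·x^4 + 1024·x^5)·Dx^2  (order 2).
h: a_k = 0, -16, 128, -256, 0, -4096, 32768, -65536, 0, -1048576, …
ICs: h(0) = 0, h′(0) = -16.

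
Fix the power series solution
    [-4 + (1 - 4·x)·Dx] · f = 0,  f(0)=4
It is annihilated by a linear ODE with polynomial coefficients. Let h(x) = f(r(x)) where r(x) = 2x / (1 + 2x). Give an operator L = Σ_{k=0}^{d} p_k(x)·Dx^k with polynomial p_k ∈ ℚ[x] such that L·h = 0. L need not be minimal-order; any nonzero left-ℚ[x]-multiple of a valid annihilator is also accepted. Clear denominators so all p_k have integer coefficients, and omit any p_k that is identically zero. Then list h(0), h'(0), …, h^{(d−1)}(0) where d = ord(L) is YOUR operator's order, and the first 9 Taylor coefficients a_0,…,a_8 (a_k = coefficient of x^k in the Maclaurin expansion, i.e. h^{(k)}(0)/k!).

f: a_k = 4, 16, 64, 256, 1024, 4096, 16384, 65536, 262144, …
Substitute x→r, Dx→(1/r')Dx; clear ⇒ L₀.
L = 8 + (-1 + 4·x + 12·x^2)·Dx  (order 1).
h: a_k = 4, 32, 192, 1152, 6912, 41472, 248832, 1492992, 8957952, …
ICs: h(0) = 4.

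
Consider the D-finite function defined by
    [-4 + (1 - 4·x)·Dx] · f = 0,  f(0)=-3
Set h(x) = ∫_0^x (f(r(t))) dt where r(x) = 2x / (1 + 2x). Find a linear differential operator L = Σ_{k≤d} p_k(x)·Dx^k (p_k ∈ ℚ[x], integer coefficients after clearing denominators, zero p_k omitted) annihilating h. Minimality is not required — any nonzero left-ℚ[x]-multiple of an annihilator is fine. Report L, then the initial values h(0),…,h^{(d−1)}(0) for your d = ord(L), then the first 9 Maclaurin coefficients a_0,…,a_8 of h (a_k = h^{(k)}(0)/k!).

f: a_k = -3, -12, -48, -192, -768, -3072, -12288, -49152, -196608, …
L₀ from L_f via x↦r, Dx↦r'^{-1}Dx.
∫: right-multiply L₀ by Dx.
L = 8·Dx + (-1 + 4·x + 12·x^2)·Dx^2  (order 2).
h: a_k = 0, -3, -12, -48, -216, -5184/5, -5184, -186624/7, -139968, …
ICs: h(0) = 0, h′(0) = -3.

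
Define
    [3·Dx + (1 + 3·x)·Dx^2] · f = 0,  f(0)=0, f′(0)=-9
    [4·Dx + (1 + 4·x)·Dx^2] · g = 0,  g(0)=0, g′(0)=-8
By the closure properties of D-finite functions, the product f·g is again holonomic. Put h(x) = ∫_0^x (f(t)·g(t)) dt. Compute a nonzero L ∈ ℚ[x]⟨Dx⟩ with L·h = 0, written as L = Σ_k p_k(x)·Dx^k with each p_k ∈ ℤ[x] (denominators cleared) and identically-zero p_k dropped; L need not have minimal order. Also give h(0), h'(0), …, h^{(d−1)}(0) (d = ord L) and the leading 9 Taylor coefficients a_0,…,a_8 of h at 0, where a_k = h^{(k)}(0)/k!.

f: a_k = 0, -9, 27/2, -27, 243/4, -729/5, 729/2, -6561/7, 19683/8, …
g: a_k = 0, -8, 16, -128/3, 128, -2048/5, 4096/3, -32768/7, 16384, …
Sym-product of L_f,L_g gives L₀ (≤ ord 4).
Integrate: L := L₀·Dx.
L = (600 + 4032·x + 6912·x^2)·Dx^2 + (854 + 8808·x + 30240·x^2 + 34560·x^3)·Dx^3 + (172 + 2380·x + 12312·x^2 + 28224·x^3 + 24192·x^4)·Dx^4 + (7 + 122·x + 847·x^2 + 2928·x^3 + 5040·x^4 + 3456·x^5)·Dx^5  (order 5).
h: a_k = 0, 0, 0, 24, -63, 816/5, -441, 43524/35, -36393/10, …
ICs: h(0) = 0, h′(0) = 0, h′′(0) = 0, h′′′(0) = 144, h′′′′(0) = -1512.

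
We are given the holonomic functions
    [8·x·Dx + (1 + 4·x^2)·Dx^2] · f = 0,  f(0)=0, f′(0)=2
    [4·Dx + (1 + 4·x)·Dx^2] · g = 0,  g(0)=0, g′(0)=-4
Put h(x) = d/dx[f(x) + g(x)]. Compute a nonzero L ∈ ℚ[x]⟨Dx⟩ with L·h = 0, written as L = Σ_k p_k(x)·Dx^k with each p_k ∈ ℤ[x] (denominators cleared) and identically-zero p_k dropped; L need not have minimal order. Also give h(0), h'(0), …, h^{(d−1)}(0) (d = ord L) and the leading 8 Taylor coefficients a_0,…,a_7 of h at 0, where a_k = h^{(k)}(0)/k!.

f: a_k = 0, 2, 0, -8/3, 0, 32/5, 0, -128/7, …
g: a_k = 0, -4, 8, -64/3, 64, -1024/5, 2048/3, -16384/7, …
Sum ⇒ L₀ = lclm(L_f,L_g) in ℚ(x)⟨Dx⟩.
Differentiate: ansatz ord ≤ ord L₀ ⇒ L.
L = (-8 - 96·x + 96·x^2 + 128·x^3) + (-10 - 16·x - 72·x^2 + 192·x^3 + 256·x^4)·Dx + (-1 - 2·x + 8·x^2 + 8·x^3 + 48·x^4 + 64·x^5)·Dx^2  (order 2).
h: a_k = -2, 16, -72, 256, -992, 4096, -16512, 65536, …
ICs: h(0) = -2, h′(0) = 16.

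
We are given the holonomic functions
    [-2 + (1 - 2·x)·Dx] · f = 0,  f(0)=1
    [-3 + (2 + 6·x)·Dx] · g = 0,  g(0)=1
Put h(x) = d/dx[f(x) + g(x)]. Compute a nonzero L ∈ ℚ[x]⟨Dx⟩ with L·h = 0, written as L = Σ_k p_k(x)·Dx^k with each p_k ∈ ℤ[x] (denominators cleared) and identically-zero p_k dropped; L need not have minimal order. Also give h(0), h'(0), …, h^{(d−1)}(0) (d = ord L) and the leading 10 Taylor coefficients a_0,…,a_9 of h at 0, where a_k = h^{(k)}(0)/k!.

f: a_k = 1, 2, 4, 8, 16, 32, 64, 128, 256, 512, …
g: a_k = 1, 3/2, -9/8, 27/16, -405/128, 1701/256, -15309/1024, 72171/2048, -2814669/32768, 14073345/65536, …
L₀ := lclm(L_f,L_g); ord L₀ ≤ 1+1.
Derive L from L₀ (diff closure).
L = (-252 - 216·x) + (-69 - 684·x - 756·x^2)·Dx + (22 + 58·x - 96·x^2 - 216·x^3)·Dx^2  (order 2).
h: a_k = 7/2, 23/4, 465/16, 1643/32, 49465/256, 150681/512, 2340205/2048, 5573939/4096, 428649993/65536, 624436685/131072, …
ICs: h(0) = 7/2, h′(0) = 23/4.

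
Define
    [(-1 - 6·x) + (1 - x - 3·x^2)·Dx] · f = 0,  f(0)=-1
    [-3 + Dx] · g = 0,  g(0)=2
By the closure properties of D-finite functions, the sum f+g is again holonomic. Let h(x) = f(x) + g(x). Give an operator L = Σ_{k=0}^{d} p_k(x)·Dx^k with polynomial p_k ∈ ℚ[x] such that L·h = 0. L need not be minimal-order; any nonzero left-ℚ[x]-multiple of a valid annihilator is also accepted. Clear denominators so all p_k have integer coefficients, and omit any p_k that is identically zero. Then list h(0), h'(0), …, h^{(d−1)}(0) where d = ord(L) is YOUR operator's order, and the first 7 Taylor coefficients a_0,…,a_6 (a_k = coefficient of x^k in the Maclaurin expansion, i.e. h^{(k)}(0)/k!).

L = (-15 - 9·x - 243·x^2 - 162·x^3) + (-1 + 36·x + 99·x^2 - 54·x^3 - 81·x^4)·Dx + (2 - 11·x - 6·x^2 + 36·x^3 + 27·x^4)·Dx^2  (order 2).
h: a_k = 1, 5, 5, 2, -49/4, -719/20, -3799/40, …
ICs: h(0) = 1, h′(0) = 5.

f: a_k = -1, -1, -4, -7, -19, -40, -97, …
g: a_k = 2, 6, 9, 9, 27/4, 81/20, 81/40, …
Sum ⇒ L₀ = lclm(L_f,L_g) in ℚ(x)⟨Dx⟩.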